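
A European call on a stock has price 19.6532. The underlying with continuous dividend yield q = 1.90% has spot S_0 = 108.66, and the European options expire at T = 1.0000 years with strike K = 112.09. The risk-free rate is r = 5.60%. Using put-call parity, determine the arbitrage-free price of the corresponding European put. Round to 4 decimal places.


Put-call parity: C - P = S_0 * exp(-qT) - K * exp(-rT).
S_0 * exp(-qT) = 108.6600 * 0.98117936 = 106.61494950
K * exp(-rT) = 112.0900 * 0.94553914 = 105.98548174
P = C - S*exp(-qT) + K*exp(-rT)
P = 19.6532 - 106.61494950 + 105.98548174 = 19.0237

Answer: Put price = 19.0237


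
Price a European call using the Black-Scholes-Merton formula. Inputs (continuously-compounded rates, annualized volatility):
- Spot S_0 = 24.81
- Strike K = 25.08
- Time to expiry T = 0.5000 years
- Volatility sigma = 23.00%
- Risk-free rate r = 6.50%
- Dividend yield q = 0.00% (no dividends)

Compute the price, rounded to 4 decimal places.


d1 = (ln(S/K) + (r - q + 0.5*sigma^2) * T) / (sigma * sqrt(T)) = 0.21459819
d2 = d1 - sigma * sqrt(T) = 0.05196363
exp(-rT) = 0.96802245; exp(-qT) = 1.00000000
C = S_0 * exp(-qT) * N(d1) - K * exp(-rT) * N(d2)
N(d1) = 0.58495970; N(d2) = 0.52072116
C = 24.8100 * 1.00000000 * 0.58495970 - 25.0800 * 0.96802245 * 0.52072116 = 1.8708

Answer: Price = 1.8708


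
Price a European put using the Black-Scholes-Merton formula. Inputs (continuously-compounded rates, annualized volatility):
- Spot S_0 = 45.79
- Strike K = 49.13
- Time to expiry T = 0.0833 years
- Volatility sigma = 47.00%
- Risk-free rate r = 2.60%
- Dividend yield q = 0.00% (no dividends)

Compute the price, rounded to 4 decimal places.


d1 = (ln(S/K) + (r - q + 0.5*sigma^2) * T) / (sigma * sqrt(T)) = -0.43522122
d2 = d1 - sigma * sqrt(T) = -0.57087139
exp(-rT) = 0.99783654; exp(-qT) = 1.00000000
P = K * exp(-rT) * N(-d2) - S_0 * exp(-qT) * N(-d1)
N(-d1) = 0.66829907; N(-d2) = 0.71595659
P = 49.1300 * 0.99783654 * 0.71595659 - 45.7900 * 1.00000000 * 0.66829907 = 4.4974

Answer: Price = 4.4974


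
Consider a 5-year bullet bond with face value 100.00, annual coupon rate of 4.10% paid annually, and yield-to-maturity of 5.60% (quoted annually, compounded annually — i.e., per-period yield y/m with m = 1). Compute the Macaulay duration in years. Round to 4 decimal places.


Coupon per period c = face * coupon_rate / m = 4.100000
Periods per year m = 1; per-period yield y/m = 0.056000
Number of cashflows N = 5
Cashflows (t years, CF_t, discount factor 1/(1+y/m)^(m*t), PV):
  t = 1.0000: CF_t = 4.100000, DF = 0.946970, PV = 3.882576
  t = 2.0000: CF_t = 4.100000, DF = 0.896752, PV = 3.676682
  t = 3.0000: CF_t = 4.100000, DF = 0.849197, PV = 3.481706
  t = 4.0000: CF_t = 4.100000, DF = 0.804163, PV = 3.297070
  t = 5.0000: CF_t = 104.100000, DF = 0.761518, PV = 79.274067
Price P = sum_t PV_t = 93.612100
Macaulay numerator sum_t t * PV_t:
  t * PV_t at t = 1.0000: 3.882576
  t * PV_t at t = 2.0000: 7.353363
  t * PV_t at t = 3.0000: 10.445118
  t * PV_t at t = 4.0000: 13.188280
  t * PV_t at t = 5.0000: 396.370334
Macaulay duration D = (sum_t t * PV_t) / P = 431.239672 / 93.612100 = 4.606666

Answer: Macaulay duration = 4.6067 years


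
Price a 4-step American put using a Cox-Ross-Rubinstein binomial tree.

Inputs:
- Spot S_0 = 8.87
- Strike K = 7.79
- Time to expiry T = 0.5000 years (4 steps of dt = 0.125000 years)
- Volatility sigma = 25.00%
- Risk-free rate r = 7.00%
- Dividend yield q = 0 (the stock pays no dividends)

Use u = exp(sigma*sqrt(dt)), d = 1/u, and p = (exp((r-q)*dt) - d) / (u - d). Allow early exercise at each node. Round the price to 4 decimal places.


Answer: Price = V(0,0) = 0.1588

Derivation:
dt = T/N = 0.125000
u = exp(sigma*sqrt(dt)) = 1.092412; d = 1/u = 0.915405
p = (exp((r-q)*dt) - d) / (u - d) = 0.527567
Discount per step: exp(-r*dt) = 0.991288
Stock lattice S(k, i) with i counting down-moves:
  k=0: S(0,0) = 8.8700
  k=1: S(1,0) = 9.6897; S(1,1) = 8.1196
  k=2: S(2,0) = 10.5851; S(2,1) = 8.8700; S(2,2) = 7.4328
  k=3: S(3,0) = 11.5633; S(3,1) = 9.6897; S(3,2) = 8.1196; S(3,3) = 6.8040
  k=4: S(4,0) = 12.6319; S(4,1) = 10.5851; S(4,2) = 8.8700; S(4,3) = 7.4328; S(4,4) = 6.2284
Terminal payoffs V(N, i) = max(K - S_T, 0):
  V(4,0) = 0.000000; V(4,1) = 0.000000; V(4,2) = 0.000000; V(4,3) = 0.357234; V(4,4) = 1.561588
Backward induction: V(k, i) = exp(-r*dt) * [p * V(k+1, i) + (1-p) * V(k+1, i+1)]; then take max(V_cont, immediate exercise) for American.
  V(3,0) = exp(-r*dt) * [p*0.000000 + (1-p)*0.000000] = 0.000000; exercise = 0.000000; V(3,0) = max -> 0.000000
  V(3,1) = exp(-r*dt) * [p*0.000000 + (1-p)*0.000000] = 0.000000; exercise = 0.000000; V(3,1) = max -> 0.000000
  V(3,2) = exp(-r*dt) * [p*0.000000 + (1-p)*0.357234] = 0.167299; exercise = 0.000000; V(3,2) = max -> 0.167299
  V(3,3) = exp(-r*dt) * [p*0.357234 + (1-p)*1.561588] = 0.918141; exercise = 0.986006; V(3,3) = max -> 0.986006
  V(2,0) = exp(-r*dt) * [p*0.000000 + (1-p)*0.000000] = 0.000000; exercise = 0.000000; V(2,0) = max -> 0.000000
  V(2,1) = exp(-r*dt) * [p*0.000000 + (1-p)*0.167299] = 0.078349; exercise = 0.000000; V(2,1) = max -> 0.078349
  V(2,2) = exp(-r*dt) * [p*0.167299 + (1-p)*0.986006] = 0.549256; exercise = 0.357234; V(2,2) = max -> 0.549256
  V(1,0) = exp(-r*dt) * [p*0.000000 + (1-p)*0.078349] = 0.036692; exercise = 0.000000; V(1,0) = max -> 0.036692
  V(1,1) = exp(-r*dt) * [p*0.078349 + (1-p)*0.549256] = 0.298200; exercise = 0.000000; V(1,1) = max -> 0.298200
  V(0,0) = exp(-r*dt) * [p*0.036692 + (1-p)*0.298200] = 0.158841; exercise = 0.000000; V(0,0) = max -> 0.158841


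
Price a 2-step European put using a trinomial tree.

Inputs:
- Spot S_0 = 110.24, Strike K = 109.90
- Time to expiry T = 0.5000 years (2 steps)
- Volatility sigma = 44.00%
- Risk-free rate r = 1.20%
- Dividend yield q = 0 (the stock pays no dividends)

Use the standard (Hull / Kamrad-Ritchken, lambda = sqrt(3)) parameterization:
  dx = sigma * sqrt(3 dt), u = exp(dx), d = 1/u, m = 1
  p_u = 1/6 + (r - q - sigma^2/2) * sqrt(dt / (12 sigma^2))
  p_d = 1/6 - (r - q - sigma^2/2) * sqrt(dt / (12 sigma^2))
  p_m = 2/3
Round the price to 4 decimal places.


Answer: Price = V(0,0) = 11.1138

Derivation:
dt = T/N = 0.250000; dx = sigma*sqrt(3*dt) = 0.381051
u = exp(dx) = 1.463823; d = 1/u = 0.683143
p_u = 0.138849, p_m = 0.666667, p_d = 0.194484
Discount per step: exp(-r*dt) = 0.997004
Stock lattice S(k, j) with j the centered position index:
  k=0: S(0,+0) = 110.2400
  k=1: S(1,-1) = 75.3097; S(1,+0) = 110.2400; S(1,+1) = 161.3718
  k=2: S(2,-2) = 51.4473; S(2,-1) = 75.3097; S(2,+0) = 110.2400; S(2,+1) = 161.3718; S(2,+2) = 236.2197
Terminal payoffs V(N, j) = max(K - S_T, 0):
  V(2,-2) = 58.452727; V(2,-1) = 34.590324; V(2,+0) = 0.000000; V(2,+1) = 0.000000; V(2,+2) = 0.000000
Backward induction: V(k, j) = exp(-r*dt) * [p_u * V(k+1, j+1) + p_m * V(k+1, j) + p_d * V(k+1, j-1)]
  V(1,-1) = exp(-r*dt) * [p_u*0.000000 + p_m*34.590324 + p_d*58.452727] = 34.325232
  V(1,+0) = exp(-r*dt) * [p_u*0.000000 + p_m*0.000000 + p_d*34.590324] = 6.707129
  V(1,+1) = exp(-r*dt) * [p_u*0.000000 + p_m*0.000000 + p_d*0.000000] = 0.000000
  V(0,+0) = exp(-r*dt) * [p_u*0.000000 + p_m*6.707129 + p_d*34.325232] = 11.113752


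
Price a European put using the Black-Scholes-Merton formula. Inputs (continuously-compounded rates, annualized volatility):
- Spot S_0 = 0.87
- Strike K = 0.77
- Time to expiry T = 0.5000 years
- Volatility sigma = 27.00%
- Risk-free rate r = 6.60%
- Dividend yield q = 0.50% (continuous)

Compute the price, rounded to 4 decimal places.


Answer: Price = 0.0184

Derivation:
d1 = (ln(S/K) + (r - q + 0.5*sigma^2) * T) / (sigma * sqrt(T)) = 0.89476609
d2 = d1 - sigma * sqrt(T) = 0.70384726
exp(-rT) = 0.96753856; exp(-qT) = 0.99750312
P = K * exp(-rT) * N(-d2) - S_0 * exp(-qT) * N(-d1)
N(-d1) = 0.18545607; N(-d2) = 0.24076395
P = 0.7700 * 0.96753856 * 0.24076395 - 0.8700 * 0.99750312 * 0.18545607 = 0.0184


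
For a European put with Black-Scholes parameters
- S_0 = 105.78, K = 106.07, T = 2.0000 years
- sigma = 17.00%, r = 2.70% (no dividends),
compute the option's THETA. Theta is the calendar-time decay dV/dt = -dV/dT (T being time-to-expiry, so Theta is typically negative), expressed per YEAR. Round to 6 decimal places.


Answer: Theta = -1.143122

Derivation:
d1 = 0.3334308458; d2 = 0.0930145402
phi(d1) = 0.3773709596; exp(-qT) = 1.0000000000; exp(-rT) = 0.9474321065
Theta = -S*exp(-qT)*phi(d1)*sigma/(2*sqrt(T)) + r*K*exp(-rT)*N(-d2) - q*S*exp(-qT)*N(-d1)
N(-d1) = 0.3694045412; N(-d2) = 0.4629460049; sqrt(T) = 1.4142135624
Term 1 = -105.7800 * 1.0000000000 * 0.3773709596 * 0.1700 / (2 * 1.4142135624) = -2.3992525593
Term 2 = 0.0270 * 106.0700 * 0.9474321065 * 0.4629460049 = 1.2561305312
Term 3 = 0 (no dividend yield, q = 0)
Theta = -2.3992525593 + (1.2561305312) + (0.0000000000) = -1.143122


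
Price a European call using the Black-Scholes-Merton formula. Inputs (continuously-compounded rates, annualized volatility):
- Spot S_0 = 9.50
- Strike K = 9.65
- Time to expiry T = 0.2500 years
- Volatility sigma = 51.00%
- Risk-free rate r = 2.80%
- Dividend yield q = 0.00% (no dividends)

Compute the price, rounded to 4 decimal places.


Answer: Price = 0.9272

Derivation:
d1 = (ln(S/K) + (r - q + 0.5*sigma^2) * T) / (sigma * sqrt(T)) = 0.09351523
d2 = d1 - sigma * sqrt(T) = -0.16148477
exp(-rT) = 0.99302444; exp(-qT) = 1.00000000
C = S_0 * exp(-qT) * N(d1) - K * exp(-rT) * N(d2)
N(d1) = 0.53725287; N(d2) = 0.43585580
C = 9.5000 * 1.00000000 * 0.53725287 - 9.6500 * 0.99302444 * 0.43585580 = 0.9272


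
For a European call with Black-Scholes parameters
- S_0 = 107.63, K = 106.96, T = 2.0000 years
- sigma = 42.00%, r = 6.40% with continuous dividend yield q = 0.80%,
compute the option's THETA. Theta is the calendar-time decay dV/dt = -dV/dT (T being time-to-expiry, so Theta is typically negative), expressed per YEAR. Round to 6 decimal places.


Answer: Theta = -7.740214

Derivation:
d1 = 0.4960597963; d2 = -0.0979098999
phi(d1) = 0.3527568767; exp(-qT) = 0.9841273201; exp(-rT) = 0.8798533791
Theta = -S*exp(-qT)*phi(d1)*sigma/(2*sqrt(T)) - r*K*exp(-rT)*N(d2) + q*S*exp(-qT)*N(d1)
N(d1) = 0.6900738884; N(d2) = 0.4610019194; sqrt(T) = 1.4142135624
Term 1 = -107.6300 * 0.9841273201 * 0.3527568767 * 0.4200 / (2 * 1.4142135624) = -5.5483572162
Term 2 = -0.0640 * 106.9600 * 0.8798533791 * 0.4610019194 = -2.7766069611
Term 3 = 0.0080 * 107.6300 * 0.9841273201 * 0.6900738884 = 0.5847499725
Theta = -5.5483572162 + (-2.7766069611) + (0.5847499725) = -7.740214


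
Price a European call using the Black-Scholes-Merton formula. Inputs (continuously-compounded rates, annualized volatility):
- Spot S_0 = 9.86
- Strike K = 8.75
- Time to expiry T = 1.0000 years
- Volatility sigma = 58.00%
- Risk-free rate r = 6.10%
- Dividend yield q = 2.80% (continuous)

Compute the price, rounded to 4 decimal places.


Answer: Price = 2.7786

Derivation:
d1 = (ln(S/K) + (r - q + 0.5*sigma^2) * T) / (sigma * sqrt(T)) = 0.55281460
d2 = d1 - sigma * sqrt(T) = -0.02718540
exp(-rT) = 0.94082324; exp(-qT) = 0.97238837
C = S_0 * exp(-qT) * N(d1) - K * exp(-rT) * N(d2)
N(d1) = 0.70980482; N(d2) = 0.48915593
C = 9.8600 * 0.97238837 * 0.70980482 - 8.7500 * 0.94082324 * 0.48915593 = 2.7786


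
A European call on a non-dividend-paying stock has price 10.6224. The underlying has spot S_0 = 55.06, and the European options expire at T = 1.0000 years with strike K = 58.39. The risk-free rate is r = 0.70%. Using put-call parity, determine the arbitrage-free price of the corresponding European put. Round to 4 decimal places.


Put-call parity: C - P = S_0 * exp(-qT) - K * exp(-rT).
S_0 * exp(-qT) = 55.0600 * 1.00000000 = 55.06000000
K * exp(-rT) = 58.3900 * 0.99302444 = 57.98269722
P = C - S*exp(-qT) + K*exp(-rT)
P = 10.6224 - 55.06000000 + 57.98269722 = 13.5451

Answer: Put price = 13.5451


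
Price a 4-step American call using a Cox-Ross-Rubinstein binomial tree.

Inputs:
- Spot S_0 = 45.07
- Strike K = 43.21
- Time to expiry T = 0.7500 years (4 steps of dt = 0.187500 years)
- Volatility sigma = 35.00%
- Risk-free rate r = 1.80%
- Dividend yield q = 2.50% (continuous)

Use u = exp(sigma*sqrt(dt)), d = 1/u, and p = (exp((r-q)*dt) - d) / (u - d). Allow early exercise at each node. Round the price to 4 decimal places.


dt = T/N = 0.187500
u = exp(sigma*sqrt(dt)) = 1.163642; d = 1/u = 0.859371
p = (exp((r-q)*dt) - d) / (u - d) = 0.457873
Discount per step: exp(-r*dt) = 0.996631
Stock lattice S(k, i) with i counting down-moves:
  k=0: S(0,0) = 45.0700
  k=1: S(1,0) = 52.4453; S(1,1) = 38.7319
  k=2: S(2,0) = 61.0276; S(2,1) = 45.0700; S(2,2) = 33.2850
  k=3: S(3,0) = 71.0142; S(3,1) = 52.4453; S(3,2) = 38.7319; S(3,3) = 28.6042
  k=4: S(4,0) = 82.6351; S(4,1) = 61.0276; S(4,2) = 45.0700; S(4,3) = 33.2850; S(4,4) = 24.5816
Terminal payoffs V(N, i) = max(S_T - K, 0):
  V(4,0) = 39.425107; V(4,1) = 17.817570; V(4,2) = 1.860000; V(4,3) = 0.000000; V(4,4) = 0.000000
Backward induction: V(k, i) = exp(-r*dt) * [p * V(k+1, i) + (1-p) * V(k+1, i+1)]; then take max(V_cont, immediate exercise) for American.
  V(3,0) = exp(-r*dt) * [p*39.425107 + (1-p)*17.817570] = 27.617710; exercise = 27.804222; V(3,0) = max -> 27.804222
  V(3,1) = exp(-r*dt) * [p*17.817570 + (1-p)*1.860000] = 9.135655; exercise = 9.235329; V(3,1) = max -> 9.235329
  V(3,2) = exp(-r*dt) * [p*1.860000 + (1-p)*0.000000] = 0.848774; exercise = 0.000000; V(3,2) = max -> 0.848774
  V(3,3) = exp(-r*dt) * [p*0.000000 + (1-p)*0.000000] = 0.000000; exercise = 0.000000; V(3,3) = max -> 0.000000
  V(2,0) = exp(-r*dt) * [p*27.804222 + (1-p)*9.235329] = 17.677761; exercise = 17.817570; V(2,0) = max -> 17.817570
  V(2,1) = exp(-r*dt) * [p*9.235329 + (1-p)*0.848774] = 4.672953; exercise = 1.860000; V(2,1) = max -> 4.672953
  V(2,2) = exp(-r*dt) * [p*0.848774 + (1-p)*0.000000] = 0.387321; exercise = 0.000000; V(2,2) = max -> 0.387321
  V(1,0) = exp(-r*dt) * [p*17.817570 + (1-p)*4.672953] = 10.655495; exercise = 9.235329; V(1,0) = max -> 10.655495
  V(1,1) = exp(-r*dt) * [p*4.672953 + (1-p)*0.387321] = 2.341680; exercise = 0.000000; V(1,1) = max -> 2.341680
  V(0,0) = exp(-r*dt) * [p*10.655495 + (1-p)*2.341680] = 6.127636; exercise = 1.860000; V(0,0) = max -> 6.127636

Answer: Price = V(0,0) = 6.1276


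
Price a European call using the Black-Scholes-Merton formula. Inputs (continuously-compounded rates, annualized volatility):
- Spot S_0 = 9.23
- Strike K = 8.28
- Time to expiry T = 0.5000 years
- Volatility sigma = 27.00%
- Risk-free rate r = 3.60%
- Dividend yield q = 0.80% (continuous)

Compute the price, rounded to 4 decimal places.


d1 = (ln(S/K) + (r - q + 0.5*sigma^2) * T) / (sigma * sqrt(T)) = 0.73770135
d2 = d1 - sigma * sqrt(T) = 0.54678252
exp(-rT) = 0.98216103; exp(-qT) = 0.99600799
C = S_0 * exp(-qT) * N(d1) - K * exp(-rT) * N(d2)
N(d1) = 0.76965203; N(d2) = 0.70773592
C = 9.2300 * 0.99600799 * 0.76965203 - 8.2800 * 0.98216103 * 0.70773592 = 1.3200

Answer: Price = 1.3200


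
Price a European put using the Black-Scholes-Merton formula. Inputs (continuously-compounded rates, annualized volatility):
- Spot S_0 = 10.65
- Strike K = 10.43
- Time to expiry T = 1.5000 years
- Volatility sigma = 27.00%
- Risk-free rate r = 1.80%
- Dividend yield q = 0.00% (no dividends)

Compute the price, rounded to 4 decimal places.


d1 = (ln(S/K) + (r - q + 0.5*sigma^2) * T) / (sigma * sqrt(T)) = 0.31011333
d2 = d1 - sigma * sqrt(T) = -0.02056778
exp(-rT) = 0.97336124; exp(-qT) = 1.00000000
P = K * exp(-rT) * N(-d2) - S_0 * exp(-qT) * N(-d1)
N(-d1) = 0.37823739; N(-d2) = 0.50820478
P = 10.4300 * 0.97336124 * 0.50820478 - 10.6500 * 1.00000000 * 0.37823739 = 1.1311

Answer: Price = 1.1311


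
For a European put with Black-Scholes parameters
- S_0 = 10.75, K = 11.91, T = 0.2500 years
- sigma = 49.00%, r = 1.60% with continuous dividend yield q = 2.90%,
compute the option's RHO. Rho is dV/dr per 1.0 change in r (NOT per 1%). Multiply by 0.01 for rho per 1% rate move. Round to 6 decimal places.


d1 = -0.3090209339; d2 = -0.5540209339
phi(d1) = 0.3803415927; exp(-qT) = 0.9927762179; exp(-rT) = 0.9960079893
N(-d2) = 0.7102177404
Rho = -K*T*exp(-rT)*N(-d2) = -11.9100 * 0.2500 * 0.9960079893 * 0.7102177404 = -2.106232

Answer: Rho = -2.106232


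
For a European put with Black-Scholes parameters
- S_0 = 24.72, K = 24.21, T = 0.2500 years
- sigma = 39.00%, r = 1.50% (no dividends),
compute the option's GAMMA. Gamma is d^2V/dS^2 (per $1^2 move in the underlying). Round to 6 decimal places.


Answer: Gamma = 0.080717

Derivation:
d1 = 0.2236377520; d2 = 0.0286377520
phi(d1) = 0.3890896671; exp(-qT) = 1.0000000000; exp(-rT) = 0.9962570225
Gamma = exp(-qT) * phi(d1) / (S * sigma * sqrt(T)) = 1.0000000000 * 0.3890896671 / (24.7200 * 0.3900 * 0.5000000000) = 0.080717


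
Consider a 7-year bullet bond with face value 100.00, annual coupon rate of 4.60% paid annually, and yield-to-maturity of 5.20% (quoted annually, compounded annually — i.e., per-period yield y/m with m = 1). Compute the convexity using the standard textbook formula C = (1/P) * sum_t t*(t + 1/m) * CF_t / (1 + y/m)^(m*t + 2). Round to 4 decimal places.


Coupon per period c = face * coupon_rate / m = 4.600000
Periods per year m = 1; per-period yield y/m = 0.052000
Number of cashflows N = 7
Cashflows (t years, CF_t, discount factor 1/(1+y/m)^(m*t), PV):
  t = 1.0000: CF_t = 4.600000, DF = 0.950570, PV = 4.372624
  t = 2.0000: CF_t = 4.600000, DF = 0.903584, PV = 4.156486
  t = 3.0000: CF_t = 4.600000, DF = 0.858920, PV = 3.951033
  t = 4.0000: CF_t = 4.600000, DF = 0.816464, PV = 3.755734
  t = 5.0000: CF_t = 4.600000, DF = 0.776106, PV = 3.570090
  t = 6.0000: CF_t = 4.600000, DF = 0.737744, PV = 3.393621
  t = 7.0000: CF_t = 104.600000, DF = 0.701277, PV = 73.353612
Price P = sum_t PV_t = 96.553200
Convexity numerator sum_t t*(t + 1/m) * CF_t / (1+y/m)^(m*t + 2):
  t = 1.0000: term = 7.902065
  t = 2.0000: term = 22.534406
  t = 3.0000: term = 42.841077
  t = 4.0000: term = 67.872428
  t = 5.0000: term = 96.776276
  t = 6.0000: term = 128.789721
  t = 7.0000: term = 3711.744325
Convexity = (1/P) * sum = 4078.460299 / 96.553200 = 42.240550

Answer: Convexity = 42.2406


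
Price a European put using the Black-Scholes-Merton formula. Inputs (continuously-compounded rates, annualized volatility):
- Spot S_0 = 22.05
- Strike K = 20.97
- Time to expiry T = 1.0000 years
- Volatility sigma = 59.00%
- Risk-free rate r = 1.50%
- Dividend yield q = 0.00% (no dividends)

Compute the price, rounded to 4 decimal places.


Answer: Price = 4.2875

Derivation:
d1 = (ln(S/K) + (r - q + 0.5*sigma^2) * T) / (sigma * sqrt(T)) = 0.40554196
d2 = d1 - sigma * sqrt(T) = -0.18445804
exp(-rT) = 0.98511194; exp(-qT) = 1.00000000
P = K * exp(-rT) * N(-d2) - S_0 * exp(-qT) * N(-d1)
N(-d1) = 0.34253959; N(-d2) = 0.57317293
P = 20.9700 * 0.98511194 * 0.57317293 - 22.0500 * 1.00000000 * 0.34253959 = 4.2875


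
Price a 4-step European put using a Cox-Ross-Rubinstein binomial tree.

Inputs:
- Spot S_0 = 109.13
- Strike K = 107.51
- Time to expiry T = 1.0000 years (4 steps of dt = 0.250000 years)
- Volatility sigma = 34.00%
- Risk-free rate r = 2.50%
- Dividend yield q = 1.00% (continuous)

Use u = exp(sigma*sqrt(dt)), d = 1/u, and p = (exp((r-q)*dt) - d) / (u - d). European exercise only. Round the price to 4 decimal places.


Answer: Price = V(0,0) = 12.2460

Derivation:
dt = T/N = 0.250000
u = exp(sigma*sqrt(dt)) = 1.185305; d = 1/u = 0.843665
p = (exp((r-q)*dt) - d) / (u - d) = 0.468599
Discount per step: exp(-r*dt) = 0.993769
Stock lattice S(k, i) with i counting down-moves:
  k=0: S(0,0) = 109.1300
  k=1: S(1,0) = 129.3523; S(1,1) = 92.0691
  k=2: S(2,0) = 153.3219; S(2,1) = 109.1300; S(2,2) = 77.6755
  k=3: S(3,0) = 181.7332; S(3,1) = 129.3523; S(3,2) = 92.0691; S(3,3) = 65.5321
  k=4: S(4,0) = 215.4093; S(4,1) = 153.3219; S(4,2) = 109.1300; S(4,3) = 77.6755; S(4,4) = 55.2871
Terminal payoffs V(N, i) = max(K - S_T, 0):
  V(4,0) = 0.000000; V(4,1) = 0.000000; V(4,2) = 0.000000; V(4,3) = 29.834505; V(4,4) = 52.222888
Backward induction: V(k, i) = exp(-r*dt) * [p * V(k+1, i) + (1-p) * V(k+1, i+1)].
  V(3,0) = exp(-r*dt) * [p*0.000000 + (1-p)*0.000000] = 0.000000
  V(3,1) = exp(-r*dt) * [p*0.000000 + (1-p)*0.000000] = 0.000000
  V(3,2) = exp(-r*dt) * [p*0.000000 + (1-p)*29.834505] = 15.755303
  V(3,3) = exp(-r*dt) * [p*29.834505 + (1-p)*52.222888] = 41.471701
  V(2,0) = exp(-r*dt) * [p*0.000000 + (1-p)*0.000000] = 0.000000
  V(2,1) = exp(-r*dt) * [p*0.000000 + (1-p)*15.755303] = 8.320217
  V(2,2) = exp(-r*dt) * [p*15.755303 + (1-p)*41.471701] = 29.237711
  V(1,0) = exp(-r*dt) * [p*0.000000 + (1-p)*8.320217] = 4.393823
  V(1,1) = exp(-r*dt) * [p*8.320217 + (1-p)*29.237711] = 19.314697
  V(0,0) = exp(-r*dt) * [p*4.393823 + (1-p)*19.314697] = 12.246011


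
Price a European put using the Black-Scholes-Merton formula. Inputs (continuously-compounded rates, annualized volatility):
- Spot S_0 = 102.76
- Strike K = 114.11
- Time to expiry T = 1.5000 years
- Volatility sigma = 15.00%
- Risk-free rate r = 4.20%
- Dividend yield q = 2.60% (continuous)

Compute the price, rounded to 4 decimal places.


Answer: Price = 12.4084

Derivation:
d1 = (ln(S/K) + (r - q + 0.5*sigma^2) * T) / (sigma * sqrt(T)) = -0.34778249
d2 = d1 - sigma * sqrt(T) = -0.53149422
exp(-rT) = 0.93894347; exp(-qT) = 0.96175071
P = K * exp(-rT) * N(-d2) - S_0 * exp(-qT) * N(-d1)
N(-d1) = 0.63599823; N(-d2) = 0.70246183
P = 114.1100 * 0.93894347 * 0.70246183 - 102.7600 * 0.96175071 * 0.63599823 = 12.4084


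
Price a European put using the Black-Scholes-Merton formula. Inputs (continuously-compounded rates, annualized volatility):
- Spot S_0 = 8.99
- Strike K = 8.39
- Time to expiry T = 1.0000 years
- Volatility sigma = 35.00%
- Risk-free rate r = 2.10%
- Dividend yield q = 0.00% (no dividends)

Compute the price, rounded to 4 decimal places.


d1 = (ln(S/K) + (r - q + 0.5*sigma^2) * T) / (sigma * sqrt(T)) = 0.43234951
d2 = d1 - sigma * sqrt(T) = 0.08234951
exp(-rT) = 0.97921896; exp(-qT) = 1.00000000
P = K * exp(-rT) * N(-d2) - S_0 * exp(-qT) * N(-d1)
N(-d1) = 0.33274370; N(-d2) = 0.46718439
P = 8.3900 * 0.97921896 * 0.46718439 - 8.9900 * 1.00000000 * 0.33274370 = 0.8469

Answer: Price = 0.8469


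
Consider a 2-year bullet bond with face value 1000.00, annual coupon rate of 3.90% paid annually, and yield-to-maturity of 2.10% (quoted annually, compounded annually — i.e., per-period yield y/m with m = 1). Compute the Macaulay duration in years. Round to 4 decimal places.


Answer: Macaulay duration = 1.9631 years

Derivation:
Coupon per period c = face * coupon_rate / m = 39.000000
Periods per year m = 1; per-period yield y/m = 0.021000
Number of cashflows N = 2
Cashflows (t years, CF_t, discount factor 1/(1+y/m)^(m*t), PV):
  t = 1.0000: CF_t = 39.000000, DF = 0.979432, PV = 38.197845
  t = 2.0000: CF_t = 1039.000000, DF = 0.959287, PV = 996.699094
Price P = sum_t PV_t = 1034.896939
Macaulay numerator sum_t t * PV_t:
  t * PV_t at t = 1.0000: 38.197845
  t * PV_t at t = 2.0000: 1993.398188
Macaulay duration D = (sum_t t * PV_t) / P = 2031.596033 / 1034.896939 = 1.963090


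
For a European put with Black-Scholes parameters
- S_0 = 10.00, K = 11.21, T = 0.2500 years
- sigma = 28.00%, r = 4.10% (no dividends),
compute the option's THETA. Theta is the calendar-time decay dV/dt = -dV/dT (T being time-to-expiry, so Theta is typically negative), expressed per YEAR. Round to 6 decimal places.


Answer: Theta = -0.530673

Derivation:
d1 = -0.6726510292; d2 = -0.8126510292
phi(d1) = 0.3181703853; exp(-qT) = 1.0000000000; exp(-rT) = 0.9898023522
Theta = -S*exp(-qT)*phi(d1)*sigma/(2*sqrt(T)) + r*K*exp(-rT)*N(-d2) - q*S*exp(-qT)*N(-d1)
N(-d1) = 0.7494153354; N(-d2) = 0.7917909172; sqrt(T) = 0.5000000000
Term 1 = -10.0000 * 1.0000000000 * 0.3181703853 * 0.2800 / (2 * 0.5000000000) = -0.8908770788
Term 2 = 0.0410 * 11.2100 * 0.9898023522 * 0.7917909172 = 0.3602039462
Term 3 = 0 (no dividend yield, q = 0)
Theta = -0.8908770788 + (0.3602039462) + (0.0000000000) = -0.530673


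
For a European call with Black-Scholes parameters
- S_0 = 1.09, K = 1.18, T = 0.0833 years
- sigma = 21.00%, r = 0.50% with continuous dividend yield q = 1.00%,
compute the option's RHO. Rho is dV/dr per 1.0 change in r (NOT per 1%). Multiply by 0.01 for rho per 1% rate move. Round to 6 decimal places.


Answer: Rho = 0.008757

Derivation:
d1 = -1.2855456808; d2 = -1.3461553335
phi(d1) = 0.1746009173; exp(-qT) = 0.9991673468; exp(-rT) = 0.9995835867
N(d2) = 0.0891262133
Rho = K*T*exp(-rT)*N(d2) = 1.1800 * 0.0833 * 0.9995835867 * 0.0891262133 = 0.008757


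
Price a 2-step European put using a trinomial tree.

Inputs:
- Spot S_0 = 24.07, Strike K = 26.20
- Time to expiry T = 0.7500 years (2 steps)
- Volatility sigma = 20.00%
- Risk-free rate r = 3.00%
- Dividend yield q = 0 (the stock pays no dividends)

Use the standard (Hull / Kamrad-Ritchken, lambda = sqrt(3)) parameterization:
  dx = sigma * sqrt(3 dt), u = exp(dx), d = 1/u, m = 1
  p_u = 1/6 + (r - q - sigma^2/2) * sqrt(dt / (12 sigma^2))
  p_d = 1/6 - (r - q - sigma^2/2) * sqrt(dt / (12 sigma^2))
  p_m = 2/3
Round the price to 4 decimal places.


Answer: Price = V(0,0) = 2.6804

Derivation:
dt = T/N = 0.375000; dx = sigma*sqrt(3*dt) = 0.212132
u = exp(dx) = 1.236311; d = 1/u = 0.808858
p_u = 0.175506, p_m = 0.666667, p_d = 0.157828
Discount per step: exp(-r*dt) = 0.988813
Stock lattice S(k, j) with j the centered position index:
  k=0: S(0,+0) = 24.0700
  k=1: S(1,-1) = 19.4692; S(1,+0) = 24.0700; S(1,+1) = 29.7580
  k=2: S(2,-2) = 15.7478; S(2,-1) = 19.4692; S(2,+0) = 24.0700; S(2,+1) = 29.7580; S(2,+2) = 36.7902
Terminal payoffs V(N, j) = max(K - S_T, 0):
  V(2,-2) = 10.452176; V(2,-1) = 6.730791; V(2,+0) = 2.130000; V(2,+1) = 0.000000; V(2,+2) = 0.000000
Backward induction: V(k, j) = exp(-r*dt) * [p_u * V(k+1, j+1) + p_m * V(k+1, j) + p_d * V(k+1, j-1)]
  V(1,-1) = exp(-r*dt) * [p_u*2.130000 + p_m*6.730791 + p_d*10.452176] = 6.437830
  V(1,+0) = exp(-r*dt) * [p_u*0.000000 + p_m*2.130000 + p_d*6.730791] = 2.454537
  V(1,+1) = exp(-r*dt) * [p_u*0.000000 + p_m*0.000000 + p_d*2.130000] = 0.332413
  V(0,+0) = exp(-r*dt) * [p_u*0.332413 + p_m*2.454537 + p_d*6.437830] = 2.680442


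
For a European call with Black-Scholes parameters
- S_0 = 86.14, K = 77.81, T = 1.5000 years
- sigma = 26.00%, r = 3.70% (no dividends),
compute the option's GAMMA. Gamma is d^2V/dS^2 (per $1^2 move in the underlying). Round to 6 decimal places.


Answer: Gamma = 0.011752

Derivation:
d1 = 0.6528955441; d2 = 0.3344618776
phi(d1) = 0.3223637125; exp(-qT) = 1.0000000000; exp(-rT) = 0.9460120237
Gamma = exp(-qT) * phi(d1) / (S * sigma * sqrt(T)) = 1.0000000000 * 0.3223637125 / (86.1400 * 0.2600 * 1.2247448714) = 0.011752


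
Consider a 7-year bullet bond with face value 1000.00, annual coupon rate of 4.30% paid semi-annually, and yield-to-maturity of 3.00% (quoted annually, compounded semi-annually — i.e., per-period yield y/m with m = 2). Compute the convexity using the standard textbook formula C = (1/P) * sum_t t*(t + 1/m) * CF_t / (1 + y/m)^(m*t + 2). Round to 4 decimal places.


Coupon per period c = face * coupon_rate / m = 21.500000
Periods per year m = 2; per-period yield y/m = 0.015000
Number of cashflows N = 14
Cashflows (t years, CF_t, discount factor 1/(1+y/m)^(m*t), PV):
  t = 0.5000: CF_t = 21.500000, DF = 0.985222, PV = 21.182266
  t = 1.0000: CF_t = 21.500000, DF = 0.970662, PV = 20.869228
  t = 1.5000: CF_t = 21.500000, DF = 0.956317, PV = 20.560815
  t = 2.0000: CF_t = 21.500000, DF = 0.942184, PV = 20.256961
  t = 2.5000: CF_t = 21.500000, DF = 0.928260, PV = 19.957597
  t = 3.0000: CF_t = 21.500000, DF = 0.914542, PV = 19.662657
  t = 3.5000: CF_t = 21.500000, DF = 0.901027, PV = 19.372076
  t = 4.0000: CF_t = 21.500000, DF = 0.887711, PV = 19.085789
  t = 4.5000: CF_t = 21.500000, DF = 0.874592, PV = 18.803733
  t = 5.0000: CF_t = 21.500000, DF = 0.861667, PV = 18.525845
  t = 5.5000: CF_t = 21.500000, DF = 0.848933, PV = 18.252065
  t = 6.0000: CF_t = 21.500000, DF = 0.836387, PV = 17.982330
  t = 6.5000: CF_t = 21.500000, DF = 0.824027, PV = 17.716581
  t = 7.0000: CF_t = 1021.500000, DF = 0.811849, PV = 829.304037
Price P = sum_t PV_t = 1081.531980
Convexity numerator sum_t t*(t + 1/m) * CF_t / (1+y/m)^(m*t + 2):
  t = 0.5000: term = 10.280408
  t = 1.0000: term = 30.385441
  t = 1.5000: term = 59.872791
  t = 2.0000: term = 98.313286
  t = 2.5000: term = 145.290570
  t = 3.0000: term = 200.400786
  t = 3.5000: term = 263.252264
  t = 4.0000: term = 333.465219
  t = 4.5000: term = 410.671452
  t = 5.0000: term = 494.514063
  t = 5.5000: term = 584.647168
  t = 6.0000: term = 680.735619
  t = 6.5000: term = 782.454735
  t = 7.0000: term = 42261.119600
Convexity = (1/P) * sum = 46355.403402 / 1081.531980 = 42.860872

Answer: Convexity = 42.8609


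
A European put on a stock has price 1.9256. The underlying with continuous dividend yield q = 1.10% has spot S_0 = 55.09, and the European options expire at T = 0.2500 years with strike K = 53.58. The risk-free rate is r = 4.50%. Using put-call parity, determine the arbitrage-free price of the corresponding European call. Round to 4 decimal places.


Put-call parity: C - P = S_0 * exp(-qT) - K * exp(-rT).
S_0 * exp(-qT) = 55.0900 * 0.99725378 = 54.93871062
K * exp(-rT) = 53.5800 * 0.98881304 = 52.98060293
C = P + S*exp(-qT) - K*exp(-rT)
C = 1.9256 + 54.93871062 - 52.98060293 = 3.8837

Answer: Call price = 3.8837


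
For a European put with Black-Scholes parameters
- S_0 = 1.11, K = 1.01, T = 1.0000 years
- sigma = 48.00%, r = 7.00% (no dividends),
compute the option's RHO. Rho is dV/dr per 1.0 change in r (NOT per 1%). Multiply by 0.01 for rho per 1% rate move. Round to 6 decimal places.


Answer: Rho = -0.432410

Derivation:
d1 = 0.5825201760; d2 = 0.1025201760
phi(d1) = 0.3366863780; exp(-qT) = 1.0000000000; exp(-rT) = 0.9323938199
N(-d2) = 0.4591718996
Rho = -K*T*exp(-rT)*N(-d2) = -1.0100 * 1.0000 * 0.9323938199 * 0.4591718996 = -0.432410


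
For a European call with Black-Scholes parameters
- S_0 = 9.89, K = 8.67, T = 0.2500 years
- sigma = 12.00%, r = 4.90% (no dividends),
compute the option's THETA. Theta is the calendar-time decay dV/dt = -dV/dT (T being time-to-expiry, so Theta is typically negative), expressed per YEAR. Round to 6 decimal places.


Answer: Theta = -0.440724

Derivation:
d1 = 2.4284225807; d2 = 2.3684225807
phi(d1) = 0.0209093961; exp(-qT) = 1.0000000000; exp(-rT) = 0.9878247258
Theta = -S*exp(-qT)*phi(d1)*sigma/(2*sqrt(T)) - r*K*exp(-rT)*N(d2) + q*S*exp(-qT)*N(d1)
N(d1) = 0.9924176688; N(d2) = 0.9910679406; sqrt(T) = 0.5000000000
Term 1 = -9.8900 * 1.0000000000 * 0.0209093961 * 0.1200 / (2 * 0.5000000000) = -0.0248152713
Term 2 = -0.0490 * 8.6700 * 0.9878247258 * 0.9910679406 = -0.4159091718
Term 3 = 0 (no dividend yield, q = 0)
Theta = -0.0248152713 + (-0.4159091718) + (0.0000000000) = -0.440724


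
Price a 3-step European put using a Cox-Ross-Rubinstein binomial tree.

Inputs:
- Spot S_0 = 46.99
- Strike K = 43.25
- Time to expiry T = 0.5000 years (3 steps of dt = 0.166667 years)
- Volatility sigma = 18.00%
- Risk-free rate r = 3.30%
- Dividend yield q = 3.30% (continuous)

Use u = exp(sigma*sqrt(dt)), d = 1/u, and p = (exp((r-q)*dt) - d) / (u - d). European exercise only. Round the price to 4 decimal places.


dt = T/N = 0.166667
u = exp(sigma*sqrt(dt)) = 1.076252; d = 1/u = 0.929150
p = (exp((r-q)*dt) - d) / (u - d) = 0.481637
Discount per step: exp(-r*dt) = 0.994515
Stock lattice S(k, i) with i counting down-moves:
  k=0: S(0,0) = 46.9900
  k=1: S(1,0) = 50.5731; S(1,1) = 43.6608
  k=2: S(2,0) = 54.4294; S(2,1) = 46.9900; S(2,2) = 40.5674
  k=3: S(3,0) = 58.5797; S(3,1) = 50.5731; S(3,2) = 43.6608; S(3,3) = 37.6932
Terminal payoffs V(N, i) = max(K - S_T, 0):
  V(3,0) = 0.000000; V(3,1) = 0.000000; V(3,2) = 0.000000; V(3,3) = 5.556761
Backward induction: V(k, i) = exp(-r*dt) * [p * V(k+1, i) + (1-p) * V(k+1, i+1)].
  V(2,0) = exp(-r*dt) * [p*0.000000 + (1-p)*0.000000] = 0.000000
  V(2,1) = exp(-r*dt) * [p*0.000000 + (1-p)*0.000000] = 0.000000
  V(2,2) = exp(-r*dt) * [p*0.000000 + (1-p)*5.556761] = 2.864620
  V(1,0) = exp(-r*dt) * [p*0.000000 + (1-p)*0.000000] = 0.000000
  V(1,1) = exp(-r*dt) * [p*0.000000 + (1-p)*2.864620] = 1.476768
  V(0,0) = exp(-r*dt) * [p*0.000000 + (1-p)*1.476768] = 0.761303

Answer: Price = V(0,0) = 0.7613


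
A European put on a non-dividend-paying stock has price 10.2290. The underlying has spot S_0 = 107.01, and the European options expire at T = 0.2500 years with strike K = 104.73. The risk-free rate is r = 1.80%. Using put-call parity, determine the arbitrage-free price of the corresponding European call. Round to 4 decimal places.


Answer: Call price = 12.9792

Derivation:
Put-call parity: C - P = S_0 * exp(-qT) - K * exp(-rT).
S_0 * exp(-qT) = 107.0100 * 1.00000000 = 107.01000000
K * exp(-rT) = 104.7300 * 0.99551011 = 104.25977380
C = P + S*exp(-qT) - K*exp(-rT)
C = 10.2290 + 107.01000000 - 104.25977380 = 12.9792


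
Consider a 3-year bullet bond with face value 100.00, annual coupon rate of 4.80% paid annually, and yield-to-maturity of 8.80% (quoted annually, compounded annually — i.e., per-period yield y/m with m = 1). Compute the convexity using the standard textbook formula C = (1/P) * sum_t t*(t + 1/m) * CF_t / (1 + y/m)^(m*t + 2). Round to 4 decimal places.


Coupon per period c = face * coupon_rate / m = 4.800000
Periods per year m = 1; per-period yield y/m = 0.088000
Number of cashflows N = 3
Cashflows (t years, CF_t, discount factor 1/(1+y/m)^(m*t), PV):
  t = 1.0000: CF_t = 4.800000, DF = 0.919118, PV = 4.411765
  t = 2.0000: CF_t = 4.800000, DF = 0.844777, PV = 4.054931
  t = 3.0000: CF_t = 104.800000, DF = 0.776450, PV = 81.371926
Price P = sum_t PV_t = 89.838622
Convexity numerator sum_t t*(t + 1/m) * CF_t / (1+y/m)^(m*t + 2):
  t = 1.0000: term = 7.453917
  t = 2.0000: term = 20.553080
  t = 3.0000: term = 824.893824
Convexity = (1/P) * sum = 852.900820 / 89.838622 = 9.493699

Answer: Convexity = 9.4937


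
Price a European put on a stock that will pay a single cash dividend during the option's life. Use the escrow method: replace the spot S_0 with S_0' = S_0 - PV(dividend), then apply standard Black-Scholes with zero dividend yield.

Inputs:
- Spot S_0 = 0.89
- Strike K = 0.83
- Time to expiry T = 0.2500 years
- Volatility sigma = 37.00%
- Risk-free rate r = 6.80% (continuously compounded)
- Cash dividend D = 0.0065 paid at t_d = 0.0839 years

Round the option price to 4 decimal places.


Answer: Price = 0.0345

Derivation:
PV(D) = D * exp(-r * t_d) = 0.0065 * 0.99431104 = 0.00646302
S_0' = S_0 - PV(D) = 0.8900 - 0.00646302 = 0.88353698
d1 = (ln(S_0'/K) + (r + sigma^2/2)*T) / (sigma*sqrt(T)) = 0.52226997
d2 = d1 - sigma*sqrt(T) = 0.33726997
exp(-rT) = 0.98314368
N(-d1) = 0.30074119; N(-d2) = 0.36795670
P = K * exp(-rT) * N(-d2) - S_0' * N(-d1) = 0.8300 * 0.98314368 * 0.36795670 - 0.88353698 * 0.30074119 = 0.0345


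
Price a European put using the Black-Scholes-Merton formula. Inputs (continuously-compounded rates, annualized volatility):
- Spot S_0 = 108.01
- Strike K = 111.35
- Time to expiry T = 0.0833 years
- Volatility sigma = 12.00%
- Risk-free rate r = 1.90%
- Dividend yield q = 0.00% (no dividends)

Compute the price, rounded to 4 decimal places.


Answer: Price = 3.5937

Derivation:
d1 = (ln(S/K) + (r - q + 0.5*sigma^2) * T) / (sigma * sqrt(T)) = -0.81630903
d2 = d1 - sigma * sqrt(T) = -0.85094312
exp(-rT) = 0.99841855; exp(-qT) = 1.00000000
P = K * exp(-rT) * N(-d2) - S_0 * exp(-qT) * N(-d1)
N(-d1) = 0.79283830; N(-d2) = 0.80259952
P = 111.3500 * 0.99841855 * 0.80259952 - 108.0100 * 1.00000000 * 0.79283830 = 3.5937


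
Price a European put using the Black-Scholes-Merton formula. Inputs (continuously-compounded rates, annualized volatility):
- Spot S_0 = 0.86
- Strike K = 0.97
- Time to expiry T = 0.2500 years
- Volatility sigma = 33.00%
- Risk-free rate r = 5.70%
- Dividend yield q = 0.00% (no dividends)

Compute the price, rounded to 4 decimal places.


Answer: Price = 0.1197

Derivation:
d1 = (ln(S/K) + (r - q + 0.5*sigma^2) * T) / (sigma * sqrt(T)) = -0.56061323
d2 = d1 - sigma * sqrt(T) = -0.72561323
exp(-rT) = 0.98585105; exp(-qT) = 1.00000000
P = K * exp(-rT) * N(-d2) - S_0 * exp(-qT) * N(-d1)
N(-d1) = 0.71246938; N(-d2) = 0.76596204
P = 0.9700 * 0.98585105 * 0.76596204 - 0.8600 * 1.00000000 * 0.71246938 = 0.1197


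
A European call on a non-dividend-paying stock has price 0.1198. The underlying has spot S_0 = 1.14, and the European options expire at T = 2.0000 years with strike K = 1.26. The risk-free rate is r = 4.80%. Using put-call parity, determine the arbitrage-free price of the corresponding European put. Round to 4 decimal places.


Answer: Put price = 0.1245

Derivation:
Put-call parity: C - P = S_0 * exp(-qT) - K * exp(-rT).
S_0 * exp(-qT) = 1.1400 * 1.00000000 = 1.14000000
K * exp(-rT) = 1.2600 * 0.90846402 = 1.14466466
P = C - S*exp(-qT) + K*exp(-rT)
P = 0.1198 - 1.14000000 + 1.14466466 = 0.1245


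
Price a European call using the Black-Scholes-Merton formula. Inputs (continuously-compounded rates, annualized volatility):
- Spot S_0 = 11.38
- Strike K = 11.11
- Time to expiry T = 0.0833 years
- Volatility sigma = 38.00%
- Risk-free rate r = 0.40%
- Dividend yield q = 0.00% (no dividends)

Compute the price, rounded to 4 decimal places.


Answer: Price = 0.6406

Derivation:
d1 = (ln(S/K) + (r - q + 0.5*sigma^2) * T) / (sigma * sqrt(T)) = 0.27681234
d2 = d1 - sigma * sqrt(T) = 0.16713773
exp(-rT) = 0.99966686; exp(-qT) = 1.00000000
C = S_0 * exp(-qT) * N(d1) - K * exp(-rT) * N(d2)
N(d1) = 0.60903790; N(d2) = 0.56636916
C = 11.3800 * 1.00000000 * 0.60903790 - 11.1100 * 0.99966686 * 0.56636916 = 0.6406


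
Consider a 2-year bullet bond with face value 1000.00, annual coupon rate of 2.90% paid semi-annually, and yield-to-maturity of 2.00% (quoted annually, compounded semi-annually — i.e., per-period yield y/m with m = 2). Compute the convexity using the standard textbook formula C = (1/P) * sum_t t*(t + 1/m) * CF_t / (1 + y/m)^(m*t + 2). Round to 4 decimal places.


Coupon per period c = face * coupon_rate / m = 14.500000
Periods per year m = 2; per-period yield y/m = 0.010000
Number of cashflows N = 4
Cashflows (t years, CF_t, discount factor 1/(1+y/m)^(m*t), PV):
  t = 0.5000: CF_t = 14.500000, DF = 0.990099, PV = 14.356436
  t = 1.0000: CF_t = 14.500000, DF = 0.980296, PV = 14.214293
  t = 1.5000: CF_t = 14.500000, DF = 0.970590, PV = 14.073557
  t = 2.0000: CF_t = 1014.500000, DF = 0.960980, PV = 974.914559
Price P = sum_t PV_t = 1017.558845
Convexity numerator sum_t t*(t + 1/m) * CF_t / (1+y/m)^(m*t + 2):
  t = 0.5000: term = 7.036779
  t = 1.0000: term = 20.901322
  t = 1.5000: term = 41.388757
  t = 2.0000: term = 4778.524456
Convexity = (1/P) * sum = 4847.851314 / 1017.558845 = 4.764198

Answer: Convexity = 4.7642


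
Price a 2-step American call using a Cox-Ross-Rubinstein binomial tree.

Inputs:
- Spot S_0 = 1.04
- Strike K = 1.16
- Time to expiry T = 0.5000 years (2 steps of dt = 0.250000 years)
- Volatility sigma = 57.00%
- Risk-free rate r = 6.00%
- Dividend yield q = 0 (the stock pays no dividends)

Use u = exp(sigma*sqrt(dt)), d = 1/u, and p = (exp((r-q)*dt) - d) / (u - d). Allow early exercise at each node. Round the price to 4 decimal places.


Answer: Price = V(0,0) = 0.1366

Derivation:
dt = T/N = 0.250000
u = exp(sigma*sqrt(dt)) = 1.329762; d = 1/u = 0.752014
p = (exp((r-q)*dt) - d) / (u - d) = 0.455387
Discount per step: exp(-r*dt) = 0.985112
Stock lattice S(k, i) with i counting down-moves:
  k=0: S(0,0) = 1.0400
  k=1: S(1,0) = 1.3830; S(1,1) = 0.7821
  k=2: S(2,0) = 1.8390; S(2,1) = 1.0400; S(2,2) = 0.5881
Terminal payoffs V(N, i) = max(S_T - K, 0):
  V(2,0) = 0.678998; V(2,1) = 0.000000; V(2,2) = 0.000000
Backward induction: V(k, i) = exp(-r*dt) * [p * V(k+1, i) + (1-p) * V(k+1, i+1)]; then take max(V_cont, immediate exercise) for American.
  V(1,0) = exp(-r*dt) * [p*0.678998 + (1-p)*0.000000] = 0.304603; exercise = 0.222953; V(1,0) = max -> 0.304603
  V(1,1) = exp(-r*dt) * [p*0.000000 + (1-p)*0.000000] = 0.000000; exercise = 0.000000; V(1,1) = max -> 0.000000
  V(0,0) = exp(-r*dt) * [p*0.304603 + (1-p)*0.000000] = 0.136647; exercise = 0.000000; V(0,0) = max -> 0.136647


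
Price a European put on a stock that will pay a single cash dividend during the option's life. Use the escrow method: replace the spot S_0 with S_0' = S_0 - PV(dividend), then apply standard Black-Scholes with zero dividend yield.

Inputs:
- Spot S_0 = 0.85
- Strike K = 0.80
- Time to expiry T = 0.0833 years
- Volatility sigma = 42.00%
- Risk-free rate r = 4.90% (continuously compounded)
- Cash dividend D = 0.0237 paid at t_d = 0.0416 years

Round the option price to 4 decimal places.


PV(D) = D * exp(-r * t_d) = 0.0237 * 0.99796368 = 0.02365174
S_0' = S_0 - PV(D) = 0.8500 - 0.02365174 = 0.82634826
d1 = (ln(S_0'/K) + (r + sigma^2/2)*T) / (sigma*sqrt(T)) = 0.36160363
d2 = d1 - sigma*sqrt(T) = 0.24038432
exp(-rT) = 0.99592662
N(-d1) = 0.35882413; N(-d2) = 0.40501617
P = K * exp(-rT) * N(-d2) - S_0' * N(-d1) = 0.8000 * 0.99592662 * 0.40501617 - 0.82634826 * 0.35882413 = 0.0262

Answer: Price = 0.0262
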